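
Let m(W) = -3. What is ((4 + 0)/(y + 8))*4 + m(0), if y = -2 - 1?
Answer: ⅕ ≈ 0.20000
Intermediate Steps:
y = -3
((4 + 0)/(y + 8))*4 + m(0) = ((4 + 0)/(-3 + 8))*4 - 3 = (4/5)*4 - 3 = (4*(⅕))*4 - 3 = (⅘)*4 - 3 = 16/5 - 3 = ⅕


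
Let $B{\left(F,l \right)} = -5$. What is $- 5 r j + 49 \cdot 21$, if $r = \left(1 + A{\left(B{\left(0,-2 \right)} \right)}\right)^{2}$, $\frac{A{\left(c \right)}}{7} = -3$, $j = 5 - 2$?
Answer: $-4971$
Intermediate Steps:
$j = 3$
$A{\left(c \right)} = -21$ ($A{\left(c \right)} = 7 \left(-3\right) = -21$)
$r = 400$ ($r = \left(1 - 21\right)^{2} = \left(-20\right)^{2} = 400$)
$- 5 r j + 49 \cdot 21 = \left(-5\right) 400 \cdot 3 + 49 \cdot 21 = \left(-2000\right) 3 + 1029 = -6000 + 1029 = -4971$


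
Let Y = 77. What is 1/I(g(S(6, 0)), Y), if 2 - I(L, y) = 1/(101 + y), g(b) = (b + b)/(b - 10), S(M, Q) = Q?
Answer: 178/355 ≈ 0.50141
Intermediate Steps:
g(b) = 2*b/(-10 + b) (g(b) = (2*b)/(-10 + b) = 2*b/(-10 + b))
I(L, y) = 2 - 1/(101 + y)
1/I(g(S(6, 0)), Y) = 1/((201 + 2*77)/(101 + 77)) = 1/((201 + 154)/178) = 1/((1/178)*355) = 1/(355/178) = 178/355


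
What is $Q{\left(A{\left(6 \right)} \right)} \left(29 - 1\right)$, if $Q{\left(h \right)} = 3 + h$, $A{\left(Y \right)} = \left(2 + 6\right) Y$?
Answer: $1428$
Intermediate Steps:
$A{\left(Y \right)} = 8 Y$
$Q{\left(A{\left(6 \right)} \right)} \left(29 - 1\right) = \left(3 + 8 \cdot 6\right) \left(29 - 1\right) = \left(3 + 48\right) 28 = 51 \cdot 28 = 1428$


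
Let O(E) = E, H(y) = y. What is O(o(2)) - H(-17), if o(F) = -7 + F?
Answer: 12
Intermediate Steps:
O(o(2)) - H(-17) = (-7 + 2) - 1*(-17) = -5 + 17 = 12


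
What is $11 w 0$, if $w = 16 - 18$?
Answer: $0$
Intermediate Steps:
$w = -2$
$11 w 0 = 11 \left(-2\right) 0 = \left(-22\right) 0 = 0$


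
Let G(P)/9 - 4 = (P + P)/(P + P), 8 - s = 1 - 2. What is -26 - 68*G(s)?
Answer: -3086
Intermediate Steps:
s = 9 (s = 8 - (1 - 2) = 8 - 1*(-1) = 8 + 1 = 9)
G(P) = 45 (G(P) = 36 + 9*((P + P)/(P + P)) = 36 + 9*((2*P)/((2*P))) = 36 + 9*((2*P)*(1/(2*P))) = 36 + 9*1 = 36 + 9 = 45)
-26 - 68*G(s) = -26 - 68*45 = -26 - 3060 = -3086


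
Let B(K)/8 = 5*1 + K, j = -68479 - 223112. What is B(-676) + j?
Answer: -296959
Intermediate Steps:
j = -291591
B(K) = 40 + 8*K (B(K) = 8*(5*1 + K) = 8*(5 + K) = 40 + 8*K)
B(-676) + j = (40 + 8*(-676)) - 291591 = (40 - 5408) - 291591 = -5368 - 291591 = -296959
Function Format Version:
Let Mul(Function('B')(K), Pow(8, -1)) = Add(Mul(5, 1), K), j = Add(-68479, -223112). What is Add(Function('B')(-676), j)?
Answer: -296959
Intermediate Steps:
j = -291591
Function('B')(K) = Add(40, Mul(8, K)) (Function('B')(K) = Mul(8, Add(Mul(5, 1), K)) = Mul(8, Add(5, K)) = Add(40, Mul(8, K)))
Add(Function('B')(-676), j) = Add(Add(40, Mul(8, -676)), -291591) = Add(Add(40, -5408), -291591) = Add(-5368, -291591) = -296959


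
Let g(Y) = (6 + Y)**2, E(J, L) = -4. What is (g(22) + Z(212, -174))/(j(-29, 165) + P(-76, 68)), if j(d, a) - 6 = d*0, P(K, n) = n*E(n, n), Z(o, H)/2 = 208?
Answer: -600/133 ≈ -4.5113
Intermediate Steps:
Z(o, H) = 416 (Z(o, H) = 2*208 = 416)
P(K, n) = -4*n (P(K, n) = n*(-4) = -4*n)
j(d, a) = 6 (j(d, a) = 6 + d*0 = 6 + 0 = 6)
(g(22) + Z(212, -174))/(j(-29, 165) + P(-76, 68)) = ((6 + 22)**2 + 416)/(6 - 4*68) = (28**2 + 416)/(6 - 272) = (784 + 416)/(-266) = 1200*(-1/266) = -600/133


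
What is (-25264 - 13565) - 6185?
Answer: -45014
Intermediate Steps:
(-25264 - 13565) - 6185 = -38829 - 6185 = -45014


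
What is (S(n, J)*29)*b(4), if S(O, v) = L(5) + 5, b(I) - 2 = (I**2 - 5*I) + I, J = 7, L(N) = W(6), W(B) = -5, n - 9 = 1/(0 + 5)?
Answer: 0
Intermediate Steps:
n = 46/5 (n = 9 + 1/(0 + 5) = 9 + 1/5 = 46/5 ≈ 9.2000)
L(N) = -5
b(I) = 2 + I**2 - 4*I (b(I) = 2 + ((I**2 - 5*I) + I) = 2 + (I**2 - 4*I) = 2 + I**2 - 4*I)
S(O, v) = 0 (S(O, v) = -5 + 5 = 0)
(S(n, J)*29)*b(4) = (0*29)*(2 + 4**2 - 4*4) = 0*(2 + 16 - 16) = 0*2 = 0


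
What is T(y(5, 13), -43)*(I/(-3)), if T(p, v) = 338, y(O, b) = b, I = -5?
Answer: 1690/3 ≈ 563.33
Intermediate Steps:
T(y(5, 13), -43)*(I/(-3)) = 338*(-5/(-3)) = 338*(-5*(-⅓)) = 338*(5/3) = 1690/3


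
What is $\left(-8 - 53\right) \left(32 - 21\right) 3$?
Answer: $-2013$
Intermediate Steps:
$\left(-8 - 53\right) \left(32 - 21\right) 3 = \left(-61\right) 11 \cdot 3 = \left(-671\right) 3 = -2013$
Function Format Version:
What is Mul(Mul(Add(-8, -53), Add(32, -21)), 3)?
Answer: -2013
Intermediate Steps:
Mul(Mul(Add(-8, -53), Add(32, -21)), 3) = Mul(Mul(-61, 11), 3) = Mul(-671, 3) = -2013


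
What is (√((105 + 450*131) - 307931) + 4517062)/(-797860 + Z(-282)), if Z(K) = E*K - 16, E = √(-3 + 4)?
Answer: -2258531/399079 - I*√62219/399079 ≈ -5.6594 - 0.00062503*I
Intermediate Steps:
E = 1 (E = √1 = 1)
Z(K) = -16 + K (Z(K) = 1*K - 16 = K - 16 = -16 + K)
(√((105 + 450*131) - 307931) + 4517062)/(-797860 + Z(-282)) = (√((105 + 450*131) - 307931) + 4517062)/(-797860 + (-16 - 282)) = (√((105 + 58950) - 307931) + 4517062)/(-797860 - 298) = (√(59055 - 307931) + 4517062)/(-798158) = (√(-248876) + 4517062)*(-1/798158) = (2*I*√62219 + 4517062)*(-1/798158) = (4517062 + 2*I*√62219)*(-1/798158) = -2258531/399079 - I*√62219/399079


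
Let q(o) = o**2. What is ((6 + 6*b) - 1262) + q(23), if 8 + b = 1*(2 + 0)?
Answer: -763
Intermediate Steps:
b = -6 (b = -8 + 1*(2 + 0) = -8 + 1*2 = -8 + 2 = -6)
((6 + 6*b) - 1262) + q(23) = ((6 + 6*(-6)) - 1262) + 23**2 = ((6 - 36) - 1262) + 529 = (-30 - 1262) + 529 = -1292 + 529 = -763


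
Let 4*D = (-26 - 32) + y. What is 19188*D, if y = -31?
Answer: -426933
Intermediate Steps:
D = -89/4 (D = ((-26 - 32) - 31)/4 = (-58 - 31)/4 = (1/4)*(-89) = -89/4 ≈ -22.250)
19188*D = 19188*(-89/4) = -426933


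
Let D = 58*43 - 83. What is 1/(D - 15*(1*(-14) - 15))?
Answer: 1/2846 ≈ 0.00035137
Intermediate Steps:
D = 2411 (D = 2494 - 83 = 2411)
1/(D - 15*(1*(-14) - 15)) = 1/(2411 - 15*(1*(-14) - 15)) = 1/(2411 - 15*(-14 - 15)) = 1/(2411 - 15*(-29)) = 1/(2411 + 435) = 1/2846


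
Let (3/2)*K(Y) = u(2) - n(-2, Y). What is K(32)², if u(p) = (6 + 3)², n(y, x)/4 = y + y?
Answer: 37636/9 ≈ 4181.8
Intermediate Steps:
n(y, x) = 8*y (n(y, x) = 4*(y + y) = 4*(2*y) = 8*y)
u(p) = 81 (u(p) = 9² = 81)
K(Y) = 194/3 (K(Y) = 2*(81 - 8*(-2))/3 = 2*(81 - 1*(-16))/3 = 2*(81 + 16)/3 = (⅔)*97 = 194/3)
K(32)² = (194/3)² = 37636/9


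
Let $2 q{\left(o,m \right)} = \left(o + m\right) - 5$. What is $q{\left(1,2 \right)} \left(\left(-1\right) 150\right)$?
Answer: $150$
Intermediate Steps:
$q{\left(o,m \right)} = - \frac{5}{2} + \frac{m}{2} + \frac{o}{2}$ ($q{\left(o,m \right)} = \frac{\left(o + m\right) - 5}{2} = \frac{\left(m + o\right) - 5}{2} = \frac{-5 + m + o}{2} = - \frac{5}{2} + \frac{m}{2} + \frac{o}{2}$)
$q{\left(1,2 \right)} \left(\left(-1\right) 150\right) = \left(- \frac{5}{2} + \frac{1}{2} \cdot 2 + \frac{1}{2} \cdot 1\right) \left(\left(-1\right) 150\right) = \left(- \frac{5}{2} + 1 + \frac{1}{2}\right) \left(-150\right) = \left(-1\right) \left(-150\right) = 150$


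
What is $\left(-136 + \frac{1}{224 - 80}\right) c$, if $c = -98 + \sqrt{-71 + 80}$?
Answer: $\frac{1860385}{144} \approx 12919.0$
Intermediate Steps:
$c = -95$ ($c = -98 + \sqrt{9} = -98 + 3 = -95$)
$\left(-136 + \frac{1}{224 - 80}\right) c = \left(-136 + \frac{1}{224 - 80}\right) \left(-95\right) = \left(-136 + \frac{1}{144}\right) \left(-95\right) = \left(- \frac{19583}{144}\right) \left(-95\right) = \frac{1860385}{144}$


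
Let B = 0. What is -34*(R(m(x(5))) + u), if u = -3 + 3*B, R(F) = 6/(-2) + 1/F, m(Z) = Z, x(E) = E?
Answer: 986/5 ≈ 197.20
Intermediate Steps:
R(F) = -3 + 1/F (R(F) = 6*(-½) + 1/F = -3 + 1/F)
u = -3 (u = -3 + 3*0 = -3 + 0 = -3)
-34*(R(m(x(5))) + u) = -34*((-3 + 1/5) - 3) = -34*((-3 + ⅕) - 3) = -34*(-14/5 - 3) = -34*(-29/5) = 986/5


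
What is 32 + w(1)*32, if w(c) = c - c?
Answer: 32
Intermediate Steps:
w(c) = 0
32 + w(1)*32 = 32 + 0*32 = 32 + 0 = 32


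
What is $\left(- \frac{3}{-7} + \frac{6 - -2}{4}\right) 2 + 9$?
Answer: $\frac{97}{7} \approx 13.857$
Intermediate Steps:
$\left(- \frac{3}{-7} + \frac{6 - -2}{4}\right) 2 + 9 = \left(\left(-3\right) \left(- \frac{1}{7}\right) + \left(6 + 2\right) \frac{1}{4}\right) 2 + 9 = \left(\frac{3}{7} + 8 \cdot \frac{1}{4}\right) 2 + 9 = \left(\frac{3}{7} + 2\right) 2 + 9 = \frac{17}{7} \cdot 2 + 9 = \frac{34}{7} + 9 = \frac{97}{7}$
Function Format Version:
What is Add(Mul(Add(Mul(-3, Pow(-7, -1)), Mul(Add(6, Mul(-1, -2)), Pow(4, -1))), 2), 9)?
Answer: Rational(97, 7) ≈ 13.857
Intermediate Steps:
Add(Mul(Add(Mul(-3, Pow(-7, -1)), Mul(Add(6, Mul(-1, -2)), Pow(4, -1))), 2), 9) = Add(Mul(Add(Mul(-3, Rational(-1, 7)), Mul(Add(6, 2), Rational(1, 4))), 2), 9) = Add(Mul(Add(Rational(3, 7), Mul(8, Rational(1, 4))), 2), 9) = Add(Mul(Add(Rational(3, 7), 2), 2), 9) = Add(Mul(Rational(17, 7), 2), 9) = Add(Rational(34, 7), 9) = Rational(97, 7)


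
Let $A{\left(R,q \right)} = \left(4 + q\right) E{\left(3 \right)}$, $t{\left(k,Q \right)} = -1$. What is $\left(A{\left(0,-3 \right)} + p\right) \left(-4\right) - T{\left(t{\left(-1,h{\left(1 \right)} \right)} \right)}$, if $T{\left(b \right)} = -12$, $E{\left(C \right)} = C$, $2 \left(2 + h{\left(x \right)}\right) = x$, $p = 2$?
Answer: $-8$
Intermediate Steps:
$h{\left(x \right)} = -2 + \frac{x}{2}$
$A{\left(R,q \right)} = 12 + 3 q$ ($A{\left(R,q \right)} = \left(4 + q\right) 3 = 12 + 3 q$)
$\left(A{\left(0,-3 \right)} + p\right) \left(-4\right) - T{\left(t{\left(-1,h{\left(1 \right)} \right)} \right)} = \left(\left(12 + 3 \left(-3\right)\right) + 2\right) \left(-4\right) - -12 = \left(\left(12 - 9\right) + 2\right) \left(-4\right) + 12 = \left(3 + 2\right) \left(-4\right) + 12 = 5 \left(-4\right) + 12 = -20 + 12 = -8$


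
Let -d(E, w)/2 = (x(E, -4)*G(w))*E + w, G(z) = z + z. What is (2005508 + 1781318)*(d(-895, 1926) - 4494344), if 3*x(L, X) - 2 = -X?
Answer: 35187050866264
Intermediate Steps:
x(L, X) = 2/3 - X/3 (x(L, X) = 2/3 + (-X)/3 = 2/3 - X/3)
G(z) = 2*z
d(E, w) = -2*w - 8*E*w (d(E, w) = -2*(((2/3 - 1/3*(-4))*(2*w))*E + w) = -2*(((2/3 + 4/3)*(2*w))*E + w) = -2*((2*(2*w))*E + w) = -2*((4*w)*E + w) = -2*(4*E*w + w) = -2*(w + 4*E*w) = -2*w - 8*E*w)
(2005508 + 1781318)*(d(-895, 1926) - 4494344) = (2005508 + 1781318)*(2*1926*(-1 - 4*(-895)) - 4494344) = 3786826*(2*1926*(-1 + 3580) - 4494344) = 3786826*(2*1926*3579 - 4494344) = 3786826*(13786308 - 4494344) = 3786826*9291964 = 35187050866264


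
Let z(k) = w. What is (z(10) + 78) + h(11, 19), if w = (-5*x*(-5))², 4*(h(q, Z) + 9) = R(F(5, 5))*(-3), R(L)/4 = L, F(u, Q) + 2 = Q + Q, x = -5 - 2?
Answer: 30670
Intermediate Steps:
x = -7
F(u, Q) = -2 + 2*Q (F(u, Q) = -2 + (Q + Q) = -2 + 2*Q)
R(L) = 4*L
h(q, Z) = -33 (h(q, Z) = -9 + ((4*(-2 + 2*5))*(-3))/4 = -9 + ((4*(-2 + 10))*(-3))/4 = -9 + ((4*8)*(-3))/4 = -9 + (32*(-3))/4 = -9 + (¼)*(-96) = -9 - 24 = -33)
w = 30625 (w = (-5*(-7)*(-5))² = (35*(-5))² = (-175)² = 30625)
z(k) = 30625
(z(10) + 78) + h(11, 19) = (30625 + 78) - 33 = 30703 - 33 = 30670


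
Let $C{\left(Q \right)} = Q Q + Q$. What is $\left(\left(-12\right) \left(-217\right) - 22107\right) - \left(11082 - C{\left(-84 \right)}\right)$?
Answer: $-23613$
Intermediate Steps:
$C{\left(Q \right)} = Q + Q^{2}$ ($C{\left(Q \right)} = Q^{2} + Q = Q + Q^{2}$)
$\left(\left(-12\right) \left(-217\right) - 22107\right) - \left(11082 - C{\left(-84 \right)}\right) = \left(\left(-12\right) \left(-217\right) - 22107\right) - \left(11082 - - 84 \left(1 - 84\right)\right) = \left(2604 - 22107\right) - \left(11082 - \left(-84\right) \left(-83\right)\right) = -19503 - \left(11082 - 6972\right) = -19503 - 4110 = -23613$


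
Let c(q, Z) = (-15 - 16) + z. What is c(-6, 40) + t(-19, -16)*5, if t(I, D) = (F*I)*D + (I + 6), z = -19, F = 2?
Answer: 2925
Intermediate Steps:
c(q, Z) = -50 (c(q, Z) = (-15 - 16) - 19 = -31 - 19 = -50)
t(I, D) = 6 + I + 2*D*I (t(I, D) = (2*I)*D + (I + 6) = 2*D*I + (6 + I) = 6 + I + 2*D*I)
c(-6, 40) + t(-19, -16)*5 = -50 + (6 - 19 + 2*(-16)*(-19))*5 = -50 + (6 - 19 + 608)*5 = -50 + 595*5 = -50 + 2975 = 2925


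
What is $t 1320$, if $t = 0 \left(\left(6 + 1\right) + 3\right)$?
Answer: $0$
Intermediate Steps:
$t = 0$ ($t = 0 \left(7 + 3\right) = 0 \cdot 10 = 0$)
$t 1320 = 0 \cdot 1320 = 0$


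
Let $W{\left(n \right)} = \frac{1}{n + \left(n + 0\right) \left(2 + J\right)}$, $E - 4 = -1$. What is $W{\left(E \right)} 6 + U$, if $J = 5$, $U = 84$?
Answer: $\frac{337}{4} \approx 84.25$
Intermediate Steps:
$E = 3$ ($E = 4 - 1 = 3$)
$W{\left(n \right)} = \frac{1}{8 n}$ ($W{\left(n \right)} = \frac{1}{n + \left(n + 0\right) \left(2 + 5\right)} = \frac{1}{n + n 7} = \frac{1}{n + 7 n} = \frac{1}{8 n}$)
$W{\left(E \right)} 6 + U = \frac{1}{8 \cdot 3} \cdot 6 + 84 = \frac{1}{8} \cdot \frac{1}{3} \cdot 6 + 84 = \frac{1}{24} \cdot 6 + 84 = \frac{1}{4} + 84 = \frac{337}{4}$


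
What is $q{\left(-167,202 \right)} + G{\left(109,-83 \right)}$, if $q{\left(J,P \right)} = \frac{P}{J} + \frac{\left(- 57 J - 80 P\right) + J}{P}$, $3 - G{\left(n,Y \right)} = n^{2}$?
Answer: $- \frac{200935096}{16867} \approx -11913.0$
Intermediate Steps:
$G{\left(n,Y \right)} = 3 - n^{2}$
$q{\left(J,P \right)} = \frac{P}{J} + \frac{- 80 P - 56 J}{P}$ ($q{\left(J,P \right)} = \frac{P}{J} + \frac{\left(- 80 P - 57 J\right) + J}{P} = \frac{P}{J} + \frac{- 80 P - 56 J}{P}$)
$q{\left(-167,202 \right)} + G{\left(109,-83 \right)} = \left(-80 + \frac{202}{-167} - - \frac{9352}{202}\right) + \left(3 - 109^{2}\right) = \left(-80 + 202 \left(- \frac{1}{167}\right) - \left(-9352\right) \frac{1}{202}\right) + \left(3 - 11881\right) = \left(-80 - \frac{202}{167} + \frac{4676}{101}\right) + \left(3 - 11881\right) = - \frac{588870}{16867} - 11878 = - \frac{200935096}{16867}$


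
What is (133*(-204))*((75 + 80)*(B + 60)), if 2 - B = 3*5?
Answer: -197656620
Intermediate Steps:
B = -13 (B = 2 - 3*5 = 2 - 1*15 = 2 - 15 = -13)
(133*(-204))*((75 + 80)*(B + 60)) = (133*(-204))*((75 + 80)*(-13 + 60)) = -4205460*47 = -27132*7285 = -197656620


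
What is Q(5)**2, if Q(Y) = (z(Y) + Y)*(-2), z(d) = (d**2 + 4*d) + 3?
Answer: 11236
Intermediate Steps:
z(d) = 3 + d**2 + 4*d
Q(Y) = -6 - 10*Y - 2*Y**2 (Q(Y) = ((3 + Y**2 + 4*Y) + Y)*(-2) = (3 + Y**2 + 5*Y)*(-2) = -6 - 10*Y - 2*Y**2)
Q(5)**2 = (-6 - 10*5 - 2*5**2)**2 = (-6 - 50 - 2*25)**2 = (-6 - 50 - 50)**2 = (-106)**2 = 11236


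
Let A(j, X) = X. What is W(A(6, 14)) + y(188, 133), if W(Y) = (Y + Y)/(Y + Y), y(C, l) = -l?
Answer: -132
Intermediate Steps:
W(Y) = 1 (W(Y) = (2*Y)/((2*Y)) = (2*Y)*(1/(2*Y)) = 1)
W(A(6, 14)) + y(188, 133) = 1 - 1*133 = 1 - 133 = -132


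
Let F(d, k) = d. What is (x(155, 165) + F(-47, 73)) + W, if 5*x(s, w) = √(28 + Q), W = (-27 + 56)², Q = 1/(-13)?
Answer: 794 + 11*√39/65 ≈ 795.06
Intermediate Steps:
Q = -1/13 ≈ -0.076923
W = 841 (W = 29² = 841)
x(s, w) = 11*√39/65 (x(s, w) = √(28 - 1/13)/5 = √(363/13)/5 = (11*√39/13)/5 = 11*√39/65)
(x(155, 165) + F(-47, 73)) + W = (11*√39/65 - 47) + 841 = (-47 + 11*√39/65) + 841 = 794 + 11*√39/65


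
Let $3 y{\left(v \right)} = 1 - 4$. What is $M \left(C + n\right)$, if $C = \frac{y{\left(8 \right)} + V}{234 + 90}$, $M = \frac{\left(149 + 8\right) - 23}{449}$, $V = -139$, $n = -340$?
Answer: $- \frac{3695050}{36369} \approx -101.6$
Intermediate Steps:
$M = \frac{134}{449}$ ($M = \left(157 - 23\right) \frac{1}{449} = 134 \cdot \frac{1}{449} = \frac{134}{449} \approx 0.29844$)
$y{\left(v \right)} = -1$ ($y{\left(v \right)} = \frac{1 - 4}{3} = \frac{1}{3} \left(-3\right) = -1$)
$C = - \frac{35}{81}$ ($C = \frac{-1 - 139}{234 + 90} = - \frac{140}{324} = \left(-140\right) \frac{1}{324} = - \frac{35}{81} \approx -0.4321$)
$M \left(C + n\right) = \frac{134 \left(- \frac{35}{81} - 340\right)}{449} = \frac{134}{449} \left(- \frac{27575}{81}\right) = - \frac{3695050}{36369}$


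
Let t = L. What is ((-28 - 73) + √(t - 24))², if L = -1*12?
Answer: 10165 - 1212*I ≈ 10165.0 - 1212.0*I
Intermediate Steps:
L = -12
t = -12
((-28 - 73) + √(t - 24))² = ((-28 - 73) + √(-12 - 24))² = (-101 + √(-36))² = (-101 + 6*I)²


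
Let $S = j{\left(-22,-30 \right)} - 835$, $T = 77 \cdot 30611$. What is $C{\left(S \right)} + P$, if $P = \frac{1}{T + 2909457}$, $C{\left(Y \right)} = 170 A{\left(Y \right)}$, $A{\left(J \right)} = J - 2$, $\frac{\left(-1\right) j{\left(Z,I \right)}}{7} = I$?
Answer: $- \frac{561356661359}{5266504} \approx -1.0659 \cdot 10^{5}$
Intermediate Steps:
$j{\left(Z,I \right)} = - 7 I$
$T = 2357047$
$A{\left(J \right)} = -2 + J$ ($A{\left(J \right)} = J - 2 = -2 + J$)
$S = -625$ ($S = \left(-7\right) \left(-30\right) - 835 = 210 - 835 = -625$)
$C{\left(Y \right)} = -340 + 170 Y$ ($C{\left(Y \right)} = 170 \left(-2 + Y\right) = -340 + 170 Y$)
$P = \frac{1}{5266504}$ ($P = \frac{1}{2357047 + 2909457} = \frac{1}{5266504} \approx 1.8988 \cdot 10^{-7}$)
$C{\left(S \right)} + P = \left(-340 + 170 \left(-625\right)\right) + \frac{1}{5266504} = \left(-340 - 106250\right) + \frac{1}{5266504} = -106590 + \frac{1}{5266504} = - \frac{561356661359}{5266504}$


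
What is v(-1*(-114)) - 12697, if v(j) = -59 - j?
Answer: -12870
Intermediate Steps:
v(-1*(-114)) - 12697 = (-59 - (-1)*(-114)) - 12697 = (-59 - 1*114) - 12697 = (-59 - 114) - 12697 = -173 - 12697 = -12870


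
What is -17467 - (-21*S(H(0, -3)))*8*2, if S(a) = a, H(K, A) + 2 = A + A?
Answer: -20155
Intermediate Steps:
H(K, A) = -2 + 2*A (H(K, A) = -2 + (A + A) = -2 + 2*A)
-17467 - (-21*S(H(0, -3)))*8*2 = -17467 - (-21*(-2 + 2*(-3)))*8*2 = -17467 - (-21*(-2 - 6))*16 = -17467 - (-21*(-8))*16 = -17467 - 168*16 = -17467 - 1*2688 = -17467 - 2688 = -20155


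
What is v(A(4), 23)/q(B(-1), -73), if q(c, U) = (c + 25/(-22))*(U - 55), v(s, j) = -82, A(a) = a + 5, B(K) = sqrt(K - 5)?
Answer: -11275/112928 - 4961*I*sqrt(6)/56464 ≈ -0.099842 - 0.21522*I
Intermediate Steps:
B(K) = sqrt(-5 + K)
A(a) = 5 + a
q(c, U) = (-55 + U)*(-25/22 + c) (q(c, U) = (c + 25*(-1/22))*(-55 + U) = (c - 25/22)*(-55 + U) = (-25/22 + c)*(-55 + U) = (-55 + U)*(-25/22 + c))
v(A(4), 23)/q(B(-1), -73) = -82/(125/2 - 55*sqrt(-5 - 1) - 25/22*(-73) - 73*sqrt(-5 - 1)) = -82/(125/2 - 55*I*sqrt(6) + 1825/22 - 73*I*sqrt(6)) = -82/(1600/11 - 128*I*sqrt(6))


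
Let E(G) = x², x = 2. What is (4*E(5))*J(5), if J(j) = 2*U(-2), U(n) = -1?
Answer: -32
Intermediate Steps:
E(G) = 4 (E(G) = 2² = 4)
J(j) = -2 (J(j) = 2*(-1) = -2)
(4*E(5))*J(5) = (4*4)*(-2) = 16*(-2) = -32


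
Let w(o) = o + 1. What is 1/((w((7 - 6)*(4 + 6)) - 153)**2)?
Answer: 1/20164 ≈ 4.9593e-5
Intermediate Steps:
w(o) = 1 + o
1/((w((7 - 6)*(4 + 6)) - 153)**2) = 1/(((1 + (7 - 6)*(4 + 6)) - 153)**2) = 1/(((1 + 1*10) - 153)**2) = 1/(((1 + 10) - 153)**2) = 1/((11 - 153)**2) = 1/((-142)**2) = 1/20164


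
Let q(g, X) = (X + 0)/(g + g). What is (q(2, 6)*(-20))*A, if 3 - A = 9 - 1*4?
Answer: 60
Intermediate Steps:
q(g, X) = X/(2*g) (q(g, X) = X/((2*g)) = X*(1/(2*g)) = X/(2*g))
A = -2 (A = 3 - (9 - 1*4) = 3 - (9 - 4) = 3 - 1*5 = 3 - 5 = -2)
(q(2, 6)*(-20))*A = (((½)*6/2)*(-20))*(-2) = (((½)*6*(½))*(-20))*(-2) = ((3/2)*(-20))*(-2) = -30*(-2) = 60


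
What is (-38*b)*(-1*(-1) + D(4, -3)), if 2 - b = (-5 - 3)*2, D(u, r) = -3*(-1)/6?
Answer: -1026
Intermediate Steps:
D(u, r) = 1/2 (D(u, r) = 3*(1/6) = 1/2)
b = 18 (b = 2 - (-5 - 3)*2 = 2 - (-8)*2 = 2 - 1*(-16) = 2 + 16 = 18)
(-38*b)*(-1*(-1) + D(4, -3)) = (-38*18)*(-1*(-1) + 1/2) = -684*(1 + 1/2) = -684*3/2 = -1026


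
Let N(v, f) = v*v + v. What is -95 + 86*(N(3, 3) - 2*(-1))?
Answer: 1109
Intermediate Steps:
N(v, f) = v + v² (N(v, f) = v² + v = v + v²)
-95 + 86*(N(3, 3) - 2*(-1)) = -95 + 86*(3*(1 + 3) - 2*(-1)) = -95 + 86*(3*4 + 2) = -95 + 86*(12 + 2) = -95 + 86*14 = -95 + 1204 = 1109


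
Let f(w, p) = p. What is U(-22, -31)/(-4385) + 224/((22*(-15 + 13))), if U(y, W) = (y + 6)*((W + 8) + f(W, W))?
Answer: -255064/48235 ≈ -5.2879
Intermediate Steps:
U(y, W) = (6 + y)*(8 + 2*W) (U(y, W) = (y + 6)*((W + 8) + W) = (6 + y)*((8 + W) + W) = (6 + y)*(8 + 2*W))
U(-22, -31)/(-4385) + 224/((22*(-15 + 13))) = (48 + 8*(-22) + 12*(-31) + 2*(-31)*(-22))/(-4385) + 224/((22*(-15 + 13))) = (48 - 176 - 372 + 1364)*(-1/4385) + 224/((22*(-2))) = 864*(-1/4385) + 224/(-44) = -864/4385 + 224*(-1/44) = -864/4385 - 56/11 = -255064/48235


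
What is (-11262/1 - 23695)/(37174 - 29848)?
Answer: -34957/7326 ≈ -4.7716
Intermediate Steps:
(-11262/1 - 23695)/(37174 - 29848) = (-11262*1 - 23695)/7326 = (-11262 - 23695)*(1/7326) = -34957*1/7326 = -34957/7326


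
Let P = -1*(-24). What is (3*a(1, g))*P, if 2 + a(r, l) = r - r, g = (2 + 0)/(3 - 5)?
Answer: -144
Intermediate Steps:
P = 24
g = -1 (g = 2/(-2) = 2*(-½) = -1)
a(r, l) = -2 (a(r, l) = -2 + (r - r) = -2 + 0 = -2)
(3*a(1, g))*P = (3*(-2))*24 = -6*24 = -144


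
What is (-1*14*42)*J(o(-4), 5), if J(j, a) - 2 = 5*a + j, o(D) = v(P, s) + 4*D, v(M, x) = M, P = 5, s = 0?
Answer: -9408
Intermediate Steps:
o(D) = 5 + 4*D
J(j, a) = 2 + j + 5*a (J(j, a) = 2 + (5*a + j) = 2 + (j + 5*a) = 2 + j + 5*a)
(-1*14*42)*J(o(-4), 5) = (-1*14*42)*(2 + (5 + 4*(-4)) + 5*5) = (-14*42)*(2 + (5 - 16) + 25) = -588*(2 - 11 + 25) = -588*16 = -9408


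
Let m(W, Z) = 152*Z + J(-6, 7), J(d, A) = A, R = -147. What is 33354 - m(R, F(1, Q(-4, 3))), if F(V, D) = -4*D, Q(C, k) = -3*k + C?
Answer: 25443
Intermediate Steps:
Q(C, k) = C - 3*k
m(W, Z) = 7 + 152*Z (m(W, Z) = 152*Z + 7 = 7 + 152*Z)
33354 - m(R, F(1, Q(-4, 3))) = 33354 - (7 + 152*(-4*(-4 - 3*3))) = 33354 - (7 + 152*(-4*(-4 - 9))) = 33354 - (7 + 152*(-4*(-13))) = 33354 - (7 + 152*52) = 33354 - (7 + 7904) = 33354 - 1*7911 = 33354 - 7911 = 25443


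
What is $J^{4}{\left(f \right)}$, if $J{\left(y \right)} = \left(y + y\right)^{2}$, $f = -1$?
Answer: $256$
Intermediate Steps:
$J{\left(y \right)} = 4 y^{2}$ ($J{\left(y \right)} = \left(2 y\right)^{2} = 4 y^{2}$)
$J^{4}{\left(f \right)} = \left(4 \left(-1\right)^{2}\right)^{4} = \left(4 \cdot 1\right)^{4} = 4^{4} = 256$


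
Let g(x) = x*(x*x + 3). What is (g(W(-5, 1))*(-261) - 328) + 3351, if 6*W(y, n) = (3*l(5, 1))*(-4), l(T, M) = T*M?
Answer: 271853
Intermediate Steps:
l(T, M) = M*T
W(y, n) = -10 (W(y, n) = ((3*(1*5))*(-4))/6 = ((3*5)*(-4))/6 = (15*(-4))/6 = (⅙)*(-60) = -10)
g(x) = x*(3 + x²) (g(x) = x*(x² + 3) = x*(3 + x²))
(g(W(-5, 1))*(-261) - 328) + 3351 = (-10*(3 + (-10)²)*(-261) - 328) + 3351 = (-10*(3 + 100)*(-261) - 328) + 3351 = (-10*103*(-261) - 328) + 3351 = (-1030*(-261) - 328) + 3351 = (268830 - 328) + 3351 = 268502 + 3351 = 271853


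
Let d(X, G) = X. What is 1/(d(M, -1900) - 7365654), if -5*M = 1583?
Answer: -5/36829853 ≈ -1.3576e-7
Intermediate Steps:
M = -1583/5 (M = -1/5*1583 = -1583/5 ≈ -316.60)
1/(d(M, -1900) - 7365654) = 1/(-1583/5 - 7365654) = 1/(-36829853/5) = -5/36829853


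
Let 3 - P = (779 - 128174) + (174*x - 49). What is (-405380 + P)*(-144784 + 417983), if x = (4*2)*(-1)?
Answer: -75550724659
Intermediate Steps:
x = -8 (x = 8*(-1) = -8)
P = 128839 (P = 3 - ((779 - 128174) + (174*(-8) - 49)) = 3 - (-127395 + (-1392 - 49)) = 3 - (-127395 - 1441) = 3 - 1*(-128836) = 3 + 128836 = 128839)
(-405380 + P)*(-144784 + 417983) = (-405380 + 128839)*(-144784 + 417983) = -276541*273199 = -75550724659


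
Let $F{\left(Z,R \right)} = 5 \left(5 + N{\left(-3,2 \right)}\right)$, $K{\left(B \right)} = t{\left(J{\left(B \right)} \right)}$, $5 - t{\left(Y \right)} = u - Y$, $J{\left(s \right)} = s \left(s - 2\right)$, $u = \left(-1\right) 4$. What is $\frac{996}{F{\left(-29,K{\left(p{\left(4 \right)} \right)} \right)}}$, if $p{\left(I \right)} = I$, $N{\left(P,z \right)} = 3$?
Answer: $\frac{249}{10} \approx 24.9$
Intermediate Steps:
$u = -4$
$J{\left(s \right)} = s \left(-2 + s\right)$
$t{\left(Y \right)} = 9 + Y$ ($t{\left(Y \right)} = 5 - \left(-4 - Y\right) = 5 + \left(4 + Y\right) = 9 + Y$)
$K{\left(B \right)} = 9 + B \left(-2 + B\right)$
$F{\left(Z,R \right)} = 40$ ($F{\left(Z,R \right)} = 5 \left(5 + 3\right) = 5 \cdot 8 = 40$)
$\frac{996}{F{\left(-29,K{\left(p{\left(4 \right)} \right)} \right)}} = \frac{996}{40} = 996 \cdot \frac{1}{40} = \frac{249}{10}$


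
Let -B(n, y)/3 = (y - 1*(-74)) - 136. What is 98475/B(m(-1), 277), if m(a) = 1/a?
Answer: -6565/43 ≈ -152.67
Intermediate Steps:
B(n, y) = 186 - 3*y (B(n, y) = -3*((y - 1*(-74)) - 136) = -3*((y + 74) - 136) = -3*((74 + y) - 136) = -3*(-62 + y) = 186 - 3*y)
98475/B(m(-1), 277) = 98475/(186 - 3*277) = 98475/(186 - 831) = 98475/(-645) = 98475*(-1/645) = -6565/43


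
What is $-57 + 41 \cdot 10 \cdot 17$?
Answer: $6913$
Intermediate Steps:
$-57 + 41 \cdot 10 \cdot 17 = -57 + 41 \cdot 170 = -57 + 6970 = 6913$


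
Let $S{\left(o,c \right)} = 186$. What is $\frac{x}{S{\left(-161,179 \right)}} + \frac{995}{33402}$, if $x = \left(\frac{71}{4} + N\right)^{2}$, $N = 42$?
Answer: $\frac{318486127}{16567392} \approx 19.224$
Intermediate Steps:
$x = \frac{57121}{16}$ ($x = \left(\frac{71}{4} + 42\right)^{2} = \left(\frac{239}{4}\right)^{2} = \frac{57121}{16} \approx 3570.1$)
$\frac{x}{S{\left(-161,179 \right)}} + \frac{995}{33402} = \frac{57121}{16 \cdot 186} + \frac{995}{33402} = \frac{57121}{16} \cdot \frac{1}{186} + 995 \cdot \frac{1}{33402} = \frac{57121}{2976} + \frac{995}{33402} = \frac{318486127}{16567392}$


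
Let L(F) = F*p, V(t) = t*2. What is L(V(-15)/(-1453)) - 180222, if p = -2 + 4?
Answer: -261862506/1453 ≈ -1.8022e+5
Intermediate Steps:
p = 2
V(t) = 2*t
L(F) = 2*F (L(F) = F*2 = 2*F)
L(V(-15)/(-1453)) - 180222 = 2*((2*(-15))/(-1453)) - 180222 = 2*(-30*(-1/1453)) - 180222 = 2*(30/1453) - 180222 = 60/1453 - 180222 = -261862506/1453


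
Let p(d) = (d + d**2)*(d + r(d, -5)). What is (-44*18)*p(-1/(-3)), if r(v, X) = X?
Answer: 4928/3 ≈ 1642.7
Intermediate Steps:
p(d) = (-5 + d)*(d + d**2) (p(d) = (d + d**2)*(d - 5) = (d + d**2)*(-5 + d) = (-5 + d)*(d + d**2))
(-44*18)*p(-1/(-3)) = (-44*18)*((-1/(-3))*(-5 + (-1/(-3))**2 - (-4)/(-3))) = -792*(-1*(-1/3))*(-5 + (-1*(-1/3))**2 - (-4)*(-1)/3) = -264*(-5 + (1/3)**2 - 4*1/3) = -264*(-5 + 1/9 - 4/3) = -264*(-56)/9 = -792*(-56/27) = 4928/3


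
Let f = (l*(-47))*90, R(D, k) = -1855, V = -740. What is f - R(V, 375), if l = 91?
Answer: -383075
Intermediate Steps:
f = -384930 (f = (91*(-47))*90 = -4277*90 = -384930)
f - R(V, 375) = -384930 - 1*(-1855) = -384930 + 1855 = -383075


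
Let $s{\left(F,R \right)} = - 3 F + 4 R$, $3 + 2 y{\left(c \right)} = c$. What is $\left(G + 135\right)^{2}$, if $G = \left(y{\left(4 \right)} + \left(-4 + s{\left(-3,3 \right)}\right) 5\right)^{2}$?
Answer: $\frac{886907961}{16} \approx 5.5432 \cdot 10^{7}$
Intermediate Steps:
$y{\left(c \right)} = - \frac{3}{2} + \frac{c}{2}$
$G = \frac{29241}{4}$ ($G = \left(\left(- \frac{3}{2} + \frac{1}{2} \cdot 4\right) + \left(-4 + \left(\left(-3\right) \left(-3\right) + 4 \cdot 3\right)\right) 5\right)^{2} = \left(\left(- \frac{3}{2} + 2\right) + \left(-4 + \left(9 + 12\right)\right) 5\right)^{2} = \left(\frac{1}{2} + \left(-4 + 21\right) 5\right)^{2} = \left(\frac{1}{2} + 17 \cdot 5\right)^{2} = \left(\frac{1}{2} + 85\right)^{2} = \left(\frac{171}{2}\right)^{2} = \frac{29241}{4} \approx 7310.3$)
$\left(G + 135\right)^{2} = \left(\frac{29241}{4} + 135\right)^{2} = \left(\frac{29781}{4}\right)^{2} = \frac{886907961}{16}$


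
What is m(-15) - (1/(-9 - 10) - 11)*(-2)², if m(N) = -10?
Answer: 650/19 ≈ 34.211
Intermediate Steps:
m(-15) - (1/(-9 - 10) - 11)*(-2)² = -10 - (1/(-9 - 10) - 11)*(-2)² = -10 - (1/(-19) - 11)*4 = -10 - (-1/19 - 11)*4 = -10 - (-210)*4/19 = -10 - 1*(-840/19) = -10 + 840/19 = 650/19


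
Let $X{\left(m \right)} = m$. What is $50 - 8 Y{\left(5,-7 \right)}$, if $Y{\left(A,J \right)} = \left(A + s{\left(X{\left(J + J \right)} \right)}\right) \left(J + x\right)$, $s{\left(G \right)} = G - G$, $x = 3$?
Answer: $210$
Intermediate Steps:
$s{\left(G \right)} = 0$
$Y{\left(A,J \right)} = A \left(3 + J\right)$ ($Y{\left(A,J \right)} = \left(A + 0\right) \left(J + 3\right) = A \left(3 + J\right)$)
$50 - 8 Y{\left(5,-7 \right)} = 50 - 8 \cdot 5 \left(3 - 7\right) = 50 - 8 \cdot 5 \left(-4\right) = 50 - -160 = 50 + 160 = 210$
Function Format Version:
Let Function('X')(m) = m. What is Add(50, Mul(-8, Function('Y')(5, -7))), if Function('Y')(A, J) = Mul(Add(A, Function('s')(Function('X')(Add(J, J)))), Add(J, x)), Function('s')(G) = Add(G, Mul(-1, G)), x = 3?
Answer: 210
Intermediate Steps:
Function('s')(G) = 0
Function('Y')(A, J) = Mul(A, Add(3, J)) (Function('Y')(A, J) = Mul(Add(A, 0), Add(J, 3)) = Mul(A, Add(3, J)))
Add(50, Mul(-8, Function('Y')(5, -7))) = Add(50, Mul(-8, Mul(5, Add(3, -7)))) = Add(50, Mul(-8, Mul(5, -4))) = Add(50, Mul(-8, -20)) = Add(50, 160) = 210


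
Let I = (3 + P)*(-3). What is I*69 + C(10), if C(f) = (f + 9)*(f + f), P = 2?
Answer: -655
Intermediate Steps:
C(f) = 2*f*(9 + f) (C(f) = (9 + f)*(2*f) = 2*f*(9 + f))
I = -15 (I = (3 + 2)*(-3) = 5*(-3) = -15)
I*69 + C(10) = -15*69 + 2*10*(9 + 10) = -1035 + 2*10*19 = -1035 + 380 = -655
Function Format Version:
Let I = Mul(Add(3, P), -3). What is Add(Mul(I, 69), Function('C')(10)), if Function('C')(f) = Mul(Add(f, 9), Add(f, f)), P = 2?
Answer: -655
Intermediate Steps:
Function('C')(f) = Mul(2, f, Add(9, f)) (Function('C')(f) = Mul(Add(9, f), Mul(2, f)) = Mul(2, f, Add(9, f)))
I = -15 (I = Mul(Add(3, 2), -3) = Mul(5, -3) = -15)
Add(Mul(I, 69), Function('C')(10)) = Add(Mul(-15, 69), Mul(2, 10, Add(9, 10))) = Add(-1035, Mul(2, 10, 19)) = Add(-1035, 380) = -655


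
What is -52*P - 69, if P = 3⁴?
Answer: -4281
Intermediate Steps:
P = 81
-52*P - 69 = -52*81 - 69 = -4212 - 69 = -4281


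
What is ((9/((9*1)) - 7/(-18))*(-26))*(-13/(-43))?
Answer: -4225/387 ≈ -10.917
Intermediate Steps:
((9/((9*1)) - 7/(-18))*(-26))*(-13/(-43)) = ((9/9 - 7*(-1/18))*(-26))*(-13*(-1/43)) = ((9*(1/9) + 7/18)*(-26))*(13/43) = ((1 + 7/18)*(-26))*(13/43) = ((25/18)*(-26))*(13/43) = -325/9*13/43 = -4225/387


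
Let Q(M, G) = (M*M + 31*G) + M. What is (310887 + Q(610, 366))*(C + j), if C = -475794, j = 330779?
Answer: -100777159145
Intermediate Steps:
Q(M, G) = M + M² + 31*G (Q(M, G) = (M² + 31*G) + M = M + M² + 31*G)
(310887 + Q(610, 366))*(C + j) = (310887 + (610 + 610² + 31*366))*(-475794 + 330779) = (310887 + (610 + 372100 + 11346))*(-145015) = (310887 + 384056)*(-145015) = 694943*(-145015) = -100777159145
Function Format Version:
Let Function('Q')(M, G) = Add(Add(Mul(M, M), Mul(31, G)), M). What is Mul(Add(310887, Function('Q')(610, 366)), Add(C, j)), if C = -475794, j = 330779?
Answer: -100777159145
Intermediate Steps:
Function('Q')(M, G) = Add(M, Pow(M, 2), Mul(31, G)) (Function('Q')(M, G) = Add(Add(Pow(M, 2), Mul(31, G)), M) = Add(M, Pow(M, 2), Mul(31, G)))
Mul(Add(310887, Function('Q')(610, 366)), Add(C, j)) = Mul(Add(310887, Add(610, Pow(610, 2), Mul(31, 366))), Add(-475794, 330779)) = Mul(Add(310887, Add(610, 372100, 11346)), -145015) = Mul(Add(310887, 384056), -145015) = Mul(694943, -145015) = -100777159145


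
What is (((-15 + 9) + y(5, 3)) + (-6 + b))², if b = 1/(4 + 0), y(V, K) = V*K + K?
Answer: 625/16 ≈ 39.063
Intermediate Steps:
y(V, K) = K + K*V (y(V, K) = K*V + K = K + K*V)
b = ¼ (b = 1/4 = ¼ ≈ 0.25000)
(((-15 + 9) + y(5, 3)) + (-6 + b))² = (((-15 + 9) + 3*(1 + 5)) + (-6 + ¼))² = ((-6 + 3*6) - 23/4)² = ((-6 + 18) - 23/4)² = (12 - 23/4)² = (25/4)² = 625/16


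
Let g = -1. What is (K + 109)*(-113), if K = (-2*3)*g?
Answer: -12995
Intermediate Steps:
K = 6 (K = -2*3*(-1) = -6*(-1) = 6)
(K + 109)*(-113) = (6 + 109)*(-113) = 115*(-113) = -12995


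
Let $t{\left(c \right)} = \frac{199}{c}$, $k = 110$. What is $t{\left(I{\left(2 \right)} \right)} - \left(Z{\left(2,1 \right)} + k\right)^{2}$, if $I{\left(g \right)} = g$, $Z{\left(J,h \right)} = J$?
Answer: $- \frac{24889}{2} \approx -12445.0$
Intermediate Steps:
$t{\left(I{\left(2 \right)} \right)} - \left(Z{\left(2,1 \right)} + k\right)^{2} = \frac{199}{2} - \left(2 + 110\right)^{2} = 199 \cdot \frac{1}{2} - 112^{2} = \frac{199}{2} - 12544 = - \frac{24889}{2}$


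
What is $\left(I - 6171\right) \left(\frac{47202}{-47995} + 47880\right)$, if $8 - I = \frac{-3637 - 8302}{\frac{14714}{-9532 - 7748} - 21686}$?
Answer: $- \frac{2653886988463401008058}{8993034184015} \approx -2.951 \cdot 10^{8}$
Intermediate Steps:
$I = \frac{1395842216}{187374397}$ ($I = 8 - \frac{-3637 - 8302}{\frac{14714}{-9532 - 7748} - 21686} = 8 - - \frac{11939}{\frac{14714}{-9532 - 7748} - 21686} = 8 - - \frac{11939}{\frac{14714}{-17280} - 21686} = 8 - - \frac{11939}{14714 \left(- \frac{1}{17280}\right) - 21686} = 8 - - \frac{11939}{- \frac{7357}{8640} - 21686} = 8 - - \frac{11939}{- \frac{187374397}{8640}} = 8 - \left(-11939\right) \left(- \frac{8640}{187374397}\right) = 8 - \frac{103152960}{187374397} = \frac{1395842216}{187374397} \approx 7.4495$)
$\left(I - 6171\right) \left(\frac{47202}{-47995} + 47880\right) = \left(\frac{1395842216}{187374397} - 6171\right) \left(\frac{47202}{-47995} + 47880\right) = - \frac{1154891561671 \left(47202 \left(- \frac{1}{47995}\right) + 47880\right)}{187374397} = - \frac{1154891561671 \left(- \frac{47202}{47995} + 47880\right)}{187374397} = \left(- \frac{1154891561671}{187374397}\right) \frac{2297953398}{47995} = - \frac{2653886988463401008058}{8993034184015}$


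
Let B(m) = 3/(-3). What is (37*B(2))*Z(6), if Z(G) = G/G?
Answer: -37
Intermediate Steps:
B(m) = -1 (B(m) = 3*(-1/3) = -1)
Z(G) = 1
(37*B(2))*Z(6) = (37*(-1))*1 = -37*1 = -37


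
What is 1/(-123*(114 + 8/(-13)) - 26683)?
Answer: -13/528181 ≈ -2.4613e-5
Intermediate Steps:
1/(-123*(114 + 8/(-13)) - 26683) = 1/(-123*(114 + 8*(-1/13)) - 26683) = 1/(-123*(114 - 8/13) - 26683) = 1/(-123*1474/13 - 26683) = 1/(-181302/13 - 26683) = 1/(-528181/13) = -13/528181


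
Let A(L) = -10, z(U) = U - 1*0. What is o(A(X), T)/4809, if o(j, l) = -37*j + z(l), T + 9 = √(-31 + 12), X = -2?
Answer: 361/4809 + I*√19/4809 ≈ 0.075068 + 0.0009064*I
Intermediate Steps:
z(U) = U (z(U) = U + 0 = U)
T = -9 + I*√19 (T = -9 + √(-31 + 12) = -9 + √(-19) = -9 + I*√19 ≈ -9.0 + 4.3589*I)
o(j, l) = l - 37*j (o(j, l) = -37*j + l = l - 37*j)
o(A(X), T)/4809 = ((-9 + I*√19) - 37*(-10))/4809 = ((-9 + I*√19) + 370)*(1/4809) = (361 + I*√19)*(1/4809) = 361/4809 + I*√19/4809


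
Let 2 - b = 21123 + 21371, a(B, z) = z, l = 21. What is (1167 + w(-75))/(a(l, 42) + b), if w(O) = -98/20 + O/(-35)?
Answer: -81497/2971500 ≈ -0.027426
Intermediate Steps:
w(O) = -49/10 - O/35 (w(O) = -98*1/20 + O*(-1/35) = -49/10 - O/35)
b = -42492 (b = 2 - (21123 + 21371) = 2 - 1*42494 = 2 - 42494 = -42492)
(1167 + w(-75))/(a(l, 42) + b) = (1167 + (-49/10 - 1/35*(-75)))/(42 - 42492) = (1167 + (-49/10 + 15/7))/(-42450) = (1167 - 193/70)*(-1/42450) = (81497/70)*(-1/42450) = -81497/2971500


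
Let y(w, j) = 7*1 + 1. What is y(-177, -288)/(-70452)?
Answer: -2/17613 ≈ -0.00011355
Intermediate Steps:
y(w, j) = 8 (y(w, j) = 7 + 1 = 8)
y(-177, -288)/(-70452) = 8/(-70452) = 8*(-1/70452) = -2/17613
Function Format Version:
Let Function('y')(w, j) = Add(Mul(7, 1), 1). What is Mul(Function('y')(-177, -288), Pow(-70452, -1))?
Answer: Rational(-2, 17613) ≈ -0.00011355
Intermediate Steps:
Function('y')(w, j) = 8 (Function('y')(w, j) = Add(7, 1) = 8)
Mul(Function('y')(-177, -288), Pow(-70452, -1)) = Mul(8, Pow(-70452, -1)) = Mul(8, Rational(-1, 70452)) = Rational(-2, 17613)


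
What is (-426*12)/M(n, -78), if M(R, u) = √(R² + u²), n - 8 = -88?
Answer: -2556*√3121/3121 ≈ -45.752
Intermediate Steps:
n = -80 (n = 8 - 88 = -80)
(-426*12)/M(n, -78) = (-426*12)/(√((-80)² + (-78)²)) = -5112/√(6400 + 6084) = -5112*√3121/6242 = -2556*√3121/3121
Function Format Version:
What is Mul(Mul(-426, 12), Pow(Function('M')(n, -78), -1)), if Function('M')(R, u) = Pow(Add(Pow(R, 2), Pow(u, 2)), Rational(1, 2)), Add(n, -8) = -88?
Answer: Mul(Rational(-2556, 3121), Pow(3121, Rational(1, 2))) ≈ -45.752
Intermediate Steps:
n = -80 (n = Add(8, -88) = -80)
Mul(Mul(-426, 12), Pow(Function('M')(n, -78), -1)) = Mul(Mul(-426, 12), Pow(Pow(Add(Pow(-80, 2), Pow(-78, 2)), Rational(1, 2)), -1)) = Mul(-5112, Pow(Pow(Add(6400, 6084), Rational(1, 2)), -1)) = Mul(-5112, Pow(Pow(12484, Rational(1, 2)), -1)) = Mul(-5112, Pow(Mul(2, Pow(3121, Rational(1, 2))), -1)) = Mul(-5112, Mul(Rational(1, 6242), Pow(3121, Rational(1, 2)))) = Mul(Rational(-2556, 3121), Pow(3121, Rational(1, 2)))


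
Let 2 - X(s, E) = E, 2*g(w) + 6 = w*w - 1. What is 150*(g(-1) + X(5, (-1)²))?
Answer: -300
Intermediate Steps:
g(w) = -7/2 + w²/2 (g(w) = -3 + (w*w - 1)/2 = -3 + (w² - 1)/2 = -3 + (-1 + w²)/2 = -3 + (-½ + w²/2) = -7/2 + w²/2)
X(s, E) = 2 - E
150*(g(-1) + X(5, (-1)²)) = 150*((-7/2 + (½)*(-1)²) + (2 - 1*(-1)²)) = 150*((-7/2 + (½)*1) + (2 - 1*1)) = 150*((-7/2 + ½) + (2 - 1)) = 150*(-3 + 1) = 150*(-2) = -300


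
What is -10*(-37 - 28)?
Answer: 650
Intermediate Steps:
-10*(-37 - 28) = -10*(-65) = 650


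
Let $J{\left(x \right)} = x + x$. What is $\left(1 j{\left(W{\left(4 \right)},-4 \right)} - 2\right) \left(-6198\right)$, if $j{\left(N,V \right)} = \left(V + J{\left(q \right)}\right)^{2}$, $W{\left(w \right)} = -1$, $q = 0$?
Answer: $-86772$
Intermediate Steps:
$J{\left(x \right)} = 2 x$
$j{\left(N,V \right)} = V^{2}$ ($j{\left(N,V \right)} = \left(V + 2 \cdot 0\right)^{2} = \left(V + 0\right)^{2} = V^{2}$)
$\left(1 j{\left(W{\left(4 \right)},-4 \right)} - 2\right) \left(-6198\right) = \left(1 \left(-4\right)^{2} - 2\right) \left(-6198\right) = \left(1 \cdot 16 - 2\right) \left(-6198\right) = \left(16 - 2\right) \left(-6198\right) = 14 \left(-6198\right) = -86772$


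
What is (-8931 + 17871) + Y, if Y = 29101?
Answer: 38041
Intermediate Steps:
(-8931 + 17871) + Y = (-8931 + 17871) + 29101 = 8940 + 29101 = 38041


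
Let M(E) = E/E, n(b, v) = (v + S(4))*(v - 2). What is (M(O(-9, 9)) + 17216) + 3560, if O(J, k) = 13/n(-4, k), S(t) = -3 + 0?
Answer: 20777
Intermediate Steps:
S(t) = -3
n(b, v) = (-3 + v)*(-2 + v) (n(b, v) = (v - 3)*(v - 2) = (-3 + v)*(-2 + v))
O(J, k) = 13/(6 + k² - 5*k)
M(E) = 1
(M(O(-9, 9)) + 17216) + 3560 = (1 + 17216) + 3560 = 17217 + 3560 = 20777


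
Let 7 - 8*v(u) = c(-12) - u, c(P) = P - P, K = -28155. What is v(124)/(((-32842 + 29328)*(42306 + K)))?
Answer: -131/397812912 ≈ -3.2930e-7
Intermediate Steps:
c(P) = 0
v(u) = 7/8 + u/8 (v(u) = 7/8 - (0 - u)/8 = 7/8 - (-1)*u/8 = 7/8 + u/8)
v(124)/(((-32842 + 29328)*(42306 + K))) = (7/8 + (1/8)*124)/(((-32842 + 29328)*(42306 - 28155))) = (7/8 + 31/2)/((-3514*14151)) = (131/8)/(-49726614) = (131/8)*(-1/49726614) = -131/397812912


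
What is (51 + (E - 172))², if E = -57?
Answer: 31684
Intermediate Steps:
(51 + (E - 172))² = (51 + (-57 - 172))² = (51 - 229)² = (-178)² = 31684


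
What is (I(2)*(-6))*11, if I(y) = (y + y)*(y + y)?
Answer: -1056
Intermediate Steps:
I(y) = 4*y² (I(y) = (2*y)*(2*y) = 4*y²)
(I(2)*(-6))*11 = ((4*2²)*(-6))*11 = ((4*4)*(-6))*11 = (16*(-6))*11 = -96*11 = -1056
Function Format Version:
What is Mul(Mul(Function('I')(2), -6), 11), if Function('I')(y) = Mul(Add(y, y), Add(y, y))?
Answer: -1056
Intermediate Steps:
Function('I')(y) = Mul(4, Pow(y, 2)) (Function('I')(y) = Mul(Mul(2, y), Mul(2, y)) = Mul(4, Pow(y, 2)))
Mul(Mul(Function('I')(2), -6), 11) = Mul(Mul(Mul(4, Pow(2, 2)), -6), 11) = Mul(Mul(Mul(4, 4), -6), 11) = Mul(Mul(16, -6), 11) = Mul(-96, 11) = -1056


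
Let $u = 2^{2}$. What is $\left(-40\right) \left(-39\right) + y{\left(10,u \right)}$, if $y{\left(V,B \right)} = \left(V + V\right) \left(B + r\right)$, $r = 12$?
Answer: $1880$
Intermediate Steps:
$u = 4$
$y{\left(V,B \right)} = 2 V \left(12 + B\right)$ ($y{\left(V,B \right)} = \left(V + V\right) \left(B + 12\right) = 2 V \left(12 + B\right)$)
$\left(-40\right) \left(-39\right) + y{\left(10,u \right)} = \left(-40\right) \left(-39\right) + 2 \cdot 10 \left(12 + 4\right) = 1560 + 2 \cdot 10 \cdot 16 = 1560 + 320 = 1880$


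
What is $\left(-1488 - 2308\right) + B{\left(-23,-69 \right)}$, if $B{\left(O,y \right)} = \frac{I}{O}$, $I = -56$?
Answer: $- \frac{87252}{23} \approx -3793.6$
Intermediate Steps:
$B{\left(O,y \right)} = - \frac{56}{O}$
$\left(-1488 - 2308\right) + B{\left(-23,-69 \right)} = \left(-1488 - 2308\right) - \frac{56}{-23} = \left(-1488 - 2308\right) - - \frac{56}{23} = -3796 + \frac{56}{23} = - \frac{87252}{23}$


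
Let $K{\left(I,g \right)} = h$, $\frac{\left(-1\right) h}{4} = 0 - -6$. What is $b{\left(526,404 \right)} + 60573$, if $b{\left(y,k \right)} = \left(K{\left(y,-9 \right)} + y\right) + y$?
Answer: $61601$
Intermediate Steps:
$h = -24$ ($h = - 4 \left(0 - -6\right) = - 4 \left(0 + 6\right) = \left(-4\right) 6 = -24$)
$K{\left(I,g \right)} = -24$
$b{\left(y,k \right)} = -24 + 2 y$ ($b{\left(y,k \right)} = \left(-24 + y\right) + y = -24 + 2 y$)
$b{\left(526,404 \right)} + 60573 = \left(-24 + 2 \cdot 526\right) + 60573 = \left(-24 + 1052\right) + 60573 = 1028 + 60573 = 61601$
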